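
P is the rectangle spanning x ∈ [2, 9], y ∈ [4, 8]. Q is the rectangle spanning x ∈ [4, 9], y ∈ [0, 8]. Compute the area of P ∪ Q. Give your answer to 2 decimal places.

By inclusion–exclusion:
Individual areas: |P| = 28, |Q| = 40.
|P∩Q|: x∈[4,9], y∈[4,8] → 5·4 = 20.
|P ∪ Q| = 68 − 20 = 48.00.

48.00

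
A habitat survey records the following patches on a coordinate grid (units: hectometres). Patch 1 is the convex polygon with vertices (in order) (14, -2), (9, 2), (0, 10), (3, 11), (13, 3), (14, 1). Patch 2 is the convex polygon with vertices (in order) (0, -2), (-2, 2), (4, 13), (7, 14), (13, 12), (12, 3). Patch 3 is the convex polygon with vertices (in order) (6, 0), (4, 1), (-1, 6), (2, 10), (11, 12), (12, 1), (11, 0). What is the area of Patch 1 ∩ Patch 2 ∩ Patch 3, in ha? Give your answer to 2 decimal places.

33.37

The intersection is the polygon with vertices (1.592,8.585), (2.414,10.092), (3.761,10.391), (11.726,4.02), (11.825,2.927), (9.206,1.836), (9,2).
By the shoelace formula its area is 33.37.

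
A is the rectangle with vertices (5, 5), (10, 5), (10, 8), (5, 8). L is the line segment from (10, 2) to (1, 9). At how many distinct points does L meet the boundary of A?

The segment meets the boundary at (5,5.889), (6.143,5).

2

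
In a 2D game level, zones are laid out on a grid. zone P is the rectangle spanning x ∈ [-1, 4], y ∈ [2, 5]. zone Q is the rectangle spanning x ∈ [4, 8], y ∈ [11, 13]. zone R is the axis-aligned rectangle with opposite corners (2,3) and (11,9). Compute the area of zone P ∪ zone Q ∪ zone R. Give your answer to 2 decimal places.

By inclusion–exclusion:
Individual areas: |zone P| = 15, |zone Q| = 8, |zone R| = 54.
|zone P∩zone Q| = 0 (no overlap).
|zone P∩zone R|: x∈[2,4], y∈[3,5] → 2·2 = 4.
|zone Q∩zone R| = 0 (no overlap).
|zone P∩zone Q∩zone R| = 0.
|zone P ∪ zone Q ∪ zone R| = 77 − 4 + 0 = 73.00.

73.00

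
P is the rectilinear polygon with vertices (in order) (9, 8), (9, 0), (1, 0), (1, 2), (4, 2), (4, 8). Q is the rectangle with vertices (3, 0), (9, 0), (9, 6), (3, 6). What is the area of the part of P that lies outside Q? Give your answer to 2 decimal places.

|P| = 46, |P∩Q| = 32.
|P ∖ Q| = |P| − |P∩Q| = 46 − 32 = 14.00.

14.00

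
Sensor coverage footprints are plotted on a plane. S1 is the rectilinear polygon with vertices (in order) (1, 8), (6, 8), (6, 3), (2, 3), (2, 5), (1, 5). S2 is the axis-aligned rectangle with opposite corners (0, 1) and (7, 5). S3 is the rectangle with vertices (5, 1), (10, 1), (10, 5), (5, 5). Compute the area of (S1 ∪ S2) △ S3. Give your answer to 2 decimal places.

47.00

|S1 ∪ S2| = 43.
|(S1 ∪ S2) ∩ S3| = 8.
|(S1 ∪ S2) △ S3| = 43 + 20 − 16 = 47.00.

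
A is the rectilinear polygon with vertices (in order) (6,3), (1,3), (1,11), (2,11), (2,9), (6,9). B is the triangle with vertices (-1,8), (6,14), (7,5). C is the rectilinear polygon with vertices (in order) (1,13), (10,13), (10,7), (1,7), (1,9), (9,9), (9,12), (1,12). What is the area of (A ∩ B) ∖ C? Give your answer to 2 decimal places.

4.66

|A ∩ B| = 14.5804.
|(A ∩ B) ∩ C| = 9.9167.
|(A ∩ B) ∖ C| = 14.5804 − 9.9167 = 4.66.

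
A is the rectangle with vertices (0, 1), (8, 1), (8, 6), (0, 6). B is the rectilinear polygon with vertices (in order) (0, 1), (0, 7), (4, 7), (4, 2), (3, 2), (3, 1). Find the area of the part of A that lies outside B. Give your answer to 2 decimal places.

21.00

|A| = 40, |A∩B| = 19.
|A ∖ B| = |A| − |A∩B| = 40 − 19 = 21.00.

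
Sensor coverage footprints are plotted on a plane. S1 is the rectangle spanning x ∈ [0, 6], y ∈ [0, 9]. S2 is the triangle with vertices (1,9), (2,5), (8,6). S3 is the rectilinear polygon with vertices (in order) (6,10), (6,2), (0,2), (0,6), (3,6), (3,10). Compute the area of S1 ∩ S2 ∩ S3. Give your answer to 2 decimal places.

7.29

The intersection is the polygon with vertices (2,5), (1.75,6), (3,6), (3,8.143), (6,6.857), (6,5.667).
By the shoelace formula its area is 7.29.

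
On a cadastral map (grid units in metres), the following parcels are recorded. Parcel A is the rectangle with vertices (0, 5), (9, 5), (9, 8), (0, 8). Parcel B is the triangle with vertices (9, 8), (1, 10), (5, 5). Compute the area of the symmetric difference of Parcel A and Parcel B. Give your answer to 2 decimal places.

|Parcel A| = 27, |Parcel B| = 16, |Parcel A∩Parcel B| = 9.6.
|Parcel A △ Parcel B| = |Parcel A| + |Parcel B| − 2·|Parcel A∩Parcel B| = 27 + 16 − 19.2 = 23.80.

23.80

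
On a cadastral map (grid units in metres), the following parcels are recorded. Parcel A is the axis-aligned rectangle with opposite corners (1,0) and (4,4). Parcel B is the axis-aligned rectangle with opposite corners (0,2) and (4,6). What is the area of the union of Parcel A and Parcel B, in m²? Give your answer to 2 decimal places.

By inclusion–exclusion:
Individual areas: |Parcel A| = 12, |Parcel B| = 16.
|Parcel A∩Parcel B|: x∈[1,4], y∈[2,4] → 3·2 = 6.
|Parcel A ∪ Parcel B| = 28 − 6 = 22.00.

22.00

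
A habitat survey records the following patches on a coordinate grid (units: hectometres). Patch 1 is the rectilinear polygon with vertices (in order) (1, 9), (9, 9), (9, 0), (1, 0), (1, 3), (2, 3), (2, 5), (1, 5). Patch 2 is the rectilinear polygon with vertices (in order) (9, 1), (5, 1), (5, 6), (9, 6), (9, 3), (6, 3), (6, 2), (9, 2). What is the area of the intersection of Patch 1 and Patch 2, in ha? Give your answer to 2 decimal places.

The intersection is the polygon with vertices (9,3), (6,3), (6,2), (9,2), (9,1), (5,1), (5,6), (9,6).
By the shoelace formula its area is 17.00.

17.00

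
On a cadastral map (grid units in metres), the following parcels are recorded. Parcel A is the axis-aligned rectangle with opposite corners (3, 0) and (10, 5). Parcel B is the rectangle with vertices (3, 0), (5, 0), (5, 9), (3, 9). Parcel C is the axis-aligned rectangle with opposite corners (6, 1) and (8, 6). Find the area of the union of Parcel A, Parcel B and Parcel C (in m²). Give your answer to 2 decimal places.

45.00

By inclusion–exclusion:
Individual areas: |Parcel A| = 35, |Parcel B| = 18, |Parcel C| = 10.
|Parcel A∩Parcel B|: x∈[3,5], y∈[0,5] → 2·5 = 10.
|Parcel A∩Parcel C|: x∈[6,8], y∈[1,5] → 2·4 = 8.
|Parcel B∩Parcel C| = 0 (no overlap).
|Parcel A∩Parcel B∩Parcel C| = 0.
|Parcel A ∪ Parcel B ∪ Parcel C| = 63 − 18 + 0 = 45.00.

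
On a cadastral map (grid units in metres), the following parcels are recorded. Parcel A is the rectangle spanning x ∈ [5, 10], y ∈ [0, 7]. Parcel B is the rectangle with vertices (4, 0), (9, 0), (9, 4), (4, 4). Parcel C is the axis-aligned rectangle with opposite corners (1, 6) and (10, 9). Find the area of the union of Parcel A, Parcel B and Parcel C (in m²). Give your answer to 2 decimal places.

By inclusion–exclusion:
Individual areas: |Parcel A| = 35, |Parcel B| = 20, |Parcel C| = 27.
|Parcel A∩Parcel B|: x∈[5,9], y∈[0,4] → 4·4 = 16.
|Parcel A∩Parcel C|: x∈[5,10], y∈[6,7] → 5·1 = 5.
|Parcel B∩Parcel C| = 0 (no overlap).
|Parcel A∩Parcel B∩Parcel C| = 0.
|Parcel A ∪ Parcel B ∪ Parcel C| = 82 − 21 + 0 = 61.00.

61.00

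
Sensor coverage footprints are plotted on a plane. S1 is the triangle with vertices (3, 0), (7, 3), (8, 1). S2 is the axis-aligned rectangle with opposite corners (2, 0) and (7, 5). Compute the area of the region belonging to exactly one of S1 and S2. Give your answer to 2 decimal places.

21.70

|S1| = 5.5, |S2| = 25, |S1∩S2| = 4.4.
|S1 △ S2| = |S1| + |S2| − 2·|S1∩S2| = 5.5 + 25 − 8.8 = 21.70.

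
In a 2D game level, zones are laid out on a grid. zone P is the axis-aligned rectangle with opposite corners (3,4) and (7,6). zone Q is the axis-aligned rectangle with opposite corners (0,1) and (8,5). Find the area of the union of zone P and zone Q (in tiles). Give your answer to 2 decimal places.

By inclusion–exclusion:
Individual areas: |zone P| = 8, |zone Q| = 32.
|zone P∩zone Q|: x∈[3,7], y∈[4,5] → 4·1 = 4.
|zone P ∪ zone Q| = 40 − 4 = 36.00.

36.00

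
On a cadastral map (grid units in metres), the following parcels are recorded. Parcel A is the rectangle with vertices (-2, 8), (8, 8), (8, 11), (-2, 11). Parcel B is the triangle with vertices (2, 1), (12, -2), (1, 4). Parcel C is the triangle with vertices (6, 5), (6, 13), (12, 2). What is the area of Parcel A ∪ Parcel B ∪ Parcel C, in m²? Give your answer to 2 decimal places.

By inclusion–exclusion:
Individual areas: |Parcel A| = 30, |Parcel B| = 13.5, |Parcel C| = 24.
|Parcel A∩Parcel B| = 0.
|Parcel A∩Parcel C| = 5.2424.
|Parcel B∩Parcel C| = 0.
|Parcel A∩Parcel B∩Parcel C| = 0.
|Parcel A ∪ Parcel B ∪ Parcel C| = 67.5 − 5.2424 + 0 = 62.26.

62.26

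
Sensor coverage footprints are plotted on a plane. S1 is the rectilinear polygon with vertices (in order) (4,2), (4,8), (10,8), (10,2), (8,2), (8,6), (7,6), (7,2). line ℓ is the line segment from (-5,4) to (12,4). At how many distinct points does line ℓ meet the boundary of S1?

4

The segment meets the boundary at (10,4), (8,4), (7,4), (4,4).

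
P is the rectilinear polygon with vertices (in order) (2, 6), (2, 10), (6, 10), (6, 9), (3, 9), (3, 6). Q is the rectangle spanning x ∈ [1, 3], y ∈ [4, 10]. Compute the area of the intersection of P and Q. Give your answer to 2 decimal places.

The intersection is the polygon with vertices (2,10), (3,10), (3,9), (3,6), (2,6).
By the shoelace formula its area is 4.00.

4.00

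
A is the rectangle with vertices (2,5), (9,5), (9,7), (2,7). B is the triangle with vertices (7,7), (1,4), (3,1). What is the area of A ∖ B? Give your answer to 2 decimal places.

|A| = 14, |A∩B| = 2.6667.
|A ∖ B| = |A| − |A∩B| = 14 − 2.6667 = 11.33.

11.33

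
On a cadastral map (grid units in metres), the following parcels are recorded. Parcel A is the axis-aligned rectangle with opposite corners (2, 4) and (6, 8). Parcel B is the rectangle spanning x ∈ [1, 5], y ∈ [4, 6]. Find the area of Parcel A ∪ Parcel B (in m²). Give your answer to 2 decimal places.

18.00

By inclusion–exclusion:
Individual areas: |Parcel A| = 16, |Parcel B| = 8.
|Parcel A∩Parcel B|: x∈[2,5], y∈[4,6] → 3·2 = 6.
|Parcel A ∪ Parcel B| = 24 − 6 = 18.00.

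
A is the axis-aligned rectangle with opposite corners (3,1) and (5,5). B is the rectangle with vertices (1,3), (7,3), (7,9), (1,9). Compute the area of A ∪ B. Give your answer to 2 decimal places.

By inclusion–exclusion:
Individual areas: |A| = 8, |B| = 36.
|A∩B|: x∈[3,5], y∈[3,5] → 2·2 = 4.
|A ∪ B| = 44 − 4 = 40.00.

40.00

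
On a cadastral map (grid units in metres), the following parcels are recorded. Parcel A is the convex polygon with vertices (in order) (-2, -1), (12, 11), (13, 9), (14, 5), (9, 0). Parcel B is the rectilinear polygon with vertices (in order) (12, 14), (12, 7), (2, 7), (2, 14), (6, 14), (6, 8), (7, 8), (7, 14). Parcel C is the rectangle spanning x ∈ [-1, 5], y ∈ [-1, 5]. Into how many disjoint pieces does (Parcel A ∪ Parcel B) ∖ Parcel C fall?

(Parcel A ∪ Parcel B) ∖ Parcel C splits into 2 disjoint pieces (area 115.8939, area 0.3831).

2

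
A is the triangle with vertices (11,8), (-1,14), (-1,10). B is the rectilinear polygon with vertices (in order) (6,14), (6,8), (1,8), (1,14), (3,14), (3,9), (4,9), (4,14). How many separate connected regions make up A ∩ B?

2

A ∩ B splits into 2 disjoint pieces (area 4, area 6).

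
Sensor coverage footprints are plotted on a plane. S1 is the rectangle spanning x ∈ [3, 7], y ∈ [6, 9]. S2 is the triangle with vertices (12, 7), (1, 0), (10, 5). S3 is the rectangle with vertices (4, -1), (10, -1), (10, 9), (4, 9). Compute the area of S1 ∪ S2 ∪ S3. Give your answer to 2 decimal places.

By inclusion–exclusion:
Individual areas: |S1| = 12, |S2| = 4, |S3| = 60.
|S1∩S2| = 0.
|S1∩S3|: x∈[4,7], y∈[6,9] → 3·3 = 9.
|S2∩S3| = 2.9091.
|S1∩S2∩S3| = 0.
|S1 ∪ S2 ∪ S3| = 76 − 11.9091 + 0 = 64.09.

64.09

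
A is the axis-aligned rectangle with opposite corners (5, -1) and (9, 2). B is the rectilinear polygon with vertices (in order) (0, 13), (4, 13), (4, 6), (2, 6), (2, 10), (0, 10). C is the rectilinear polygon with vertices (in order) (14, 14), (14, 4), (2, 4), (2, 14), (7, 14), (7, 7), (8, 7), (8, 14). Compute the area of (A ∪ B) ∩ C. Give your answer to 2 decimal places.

14.00

The region (A ∪ B) ∩ C is the polygon with vertices (4,13), (4,6), (2,6), (2,10), (2,13).
By the shoelace formula its area is 14.00.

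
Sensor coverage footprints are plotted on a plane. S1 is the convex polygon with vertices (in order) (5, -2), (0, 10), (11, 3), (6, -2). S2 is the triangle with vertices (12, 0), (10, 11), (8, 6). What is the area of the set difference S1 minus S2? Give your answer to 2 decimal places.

50.15

|S1| = 51, |S1∩S2| = 0.8526.
|S1 ∖ S2| = |S1| − |S1∩S2| = 51 − 0.8526 = 50.15.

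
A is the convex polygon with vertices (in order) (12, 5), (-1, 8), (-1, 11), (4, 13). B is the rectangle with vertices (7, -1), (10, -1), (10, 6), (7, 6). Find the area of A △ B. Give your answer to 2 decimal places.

67.24

|A| = 47.5, |B| = 21, |A∩B| = 0.6282.
|A △ B| = |A| + |B| − 2·|A∩B| = 47.5 + 21 − 1.2564 = 67.24.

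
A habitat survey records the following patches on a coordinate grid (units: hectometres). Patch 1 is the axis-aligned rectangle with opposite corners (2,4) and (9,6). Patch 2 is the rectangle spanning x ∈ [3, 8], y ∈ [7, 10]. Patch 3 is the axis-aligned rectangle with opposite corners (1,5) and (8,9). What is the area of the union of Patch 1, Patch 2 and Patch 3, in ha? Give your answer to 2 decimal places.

By inclusion–exclusion:
Individual areas: |Patch 1| = 14, |Patch 2| = 15, |Patch 3| = 28.
|Patch 1∩Patch 2| = 0 (no overlap).
|Patch 1∩Patch 3|: x∈[2,8], y∈[5,6] → 6·1 = 6.
|Patch 2∩Patch 3|: x∈[3,8], y∈[7,9] → 5·2 = 10.
|Patch 1∩Patch 2∩Patch 3| = 0.
|Patch 1 ∪ Patch 2 ∪ Patch 3| = 57 − 16 + 0 = 41.00.

41.00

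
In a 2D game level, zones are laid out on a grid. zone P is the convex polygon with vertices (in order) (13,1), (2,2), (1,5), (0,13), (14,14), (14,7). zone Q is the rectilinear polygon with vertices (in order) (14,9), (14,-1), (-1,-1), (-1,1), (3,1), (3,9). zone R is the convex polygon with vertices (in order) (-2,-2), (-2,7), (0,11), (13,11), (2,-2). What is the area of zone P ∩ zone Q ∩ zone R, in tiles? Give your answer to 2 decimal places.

The intersection is the polygon with vertices (3,9), (11.308,9), (5.143,1.714), (3,1.909).
By the shoelace formula its area is 37.86.

37.86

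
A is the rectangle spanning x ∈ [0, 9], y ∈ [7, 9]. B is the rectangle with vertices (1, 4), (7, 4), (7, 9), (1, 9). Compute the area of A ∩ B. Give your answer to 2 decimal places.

|A∩B|: x∈[1,7], y∈[7,9] → 6·2 = 12.

12.00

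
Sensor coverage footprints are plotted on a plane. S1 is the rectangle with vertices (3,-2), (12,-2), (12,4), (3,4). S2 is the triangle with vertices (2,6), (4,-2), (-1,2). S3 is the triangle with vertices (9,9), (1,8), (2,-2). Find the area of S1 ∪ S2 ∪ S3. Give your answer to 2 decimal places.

95.30

By inclusion–exclusion:
Individual areas: |S1| = 54, |S2| = 16, |S3| = 40.5.
|S1∩S2| = 1.6.
|S1∩S3| = 6.2403.
|S2∩S3| = 7.8882.
|S1∩S2∩S3| = 0.5293.
|S1 ∪ S2 ∪ S3| = 110.5 − 15.7285 + 0.5293 = 95.30.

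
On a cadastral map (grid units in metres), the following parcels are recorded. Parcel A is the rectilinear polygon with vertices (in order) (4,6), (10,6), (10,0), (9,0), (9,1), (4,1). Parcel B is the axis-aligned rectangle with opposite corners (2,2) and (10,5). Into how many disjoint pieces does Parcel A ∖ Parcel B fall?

2

Parcel A ∖ Parcel B splits into 2 disjoint pieces (area 6, area 7).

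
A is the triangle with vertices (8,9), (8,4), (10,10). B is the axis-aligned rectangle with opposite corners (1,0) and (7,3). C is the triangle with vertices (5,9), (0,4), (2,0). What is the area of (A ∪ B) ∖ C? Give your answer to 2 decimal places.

19.50

|A ∪ B| = 23.
|(A ∪ B) ∩ C| = 3.5.
|(A ∪ B) ∖ C| = 23 − 3.5 = 19.50.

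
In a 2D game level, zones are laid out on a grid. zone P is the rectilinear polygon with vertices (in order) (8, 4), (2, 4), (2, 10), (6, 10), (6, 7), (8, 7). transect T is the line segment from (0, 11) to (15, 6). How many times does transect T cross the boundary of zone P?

The segment meets the boundary at (6,9), (3,10).

2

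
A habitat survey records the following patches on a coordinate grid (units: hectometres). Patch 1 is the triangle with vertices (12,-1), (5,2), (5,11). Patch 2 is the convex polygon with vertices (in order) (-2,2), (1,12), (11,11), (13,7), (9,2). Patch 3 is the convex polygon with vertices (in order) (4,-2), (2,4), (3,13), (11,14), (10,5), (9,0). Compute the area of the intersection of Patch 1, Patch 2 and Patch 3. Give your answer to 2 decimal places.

The intersection is the polygon with vertices (9.617,3.085), (9.533,2.667), (9,2), (5,2), (5,11).
By the shoelace formula its area is 23.03.

23.03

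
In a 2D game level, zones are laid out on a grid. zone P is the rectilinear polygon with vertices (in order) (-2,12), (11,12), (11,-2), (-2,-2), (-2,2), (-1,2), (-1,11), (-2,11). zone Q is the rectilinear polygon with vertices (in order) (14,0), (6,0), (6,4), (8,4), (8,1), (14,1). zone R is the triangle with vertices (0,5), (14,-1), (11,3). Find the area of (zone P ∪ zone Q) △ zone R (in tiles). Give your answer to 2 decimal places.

161.58

|zone P ∪ zone Q| = 176.
|(zone P ∪ zone Q) ∩ zone R| = 16.7083.
|(zone P ∪ zone Q) △ zone R| = 176 + 19 − 33.4167 = 161.58.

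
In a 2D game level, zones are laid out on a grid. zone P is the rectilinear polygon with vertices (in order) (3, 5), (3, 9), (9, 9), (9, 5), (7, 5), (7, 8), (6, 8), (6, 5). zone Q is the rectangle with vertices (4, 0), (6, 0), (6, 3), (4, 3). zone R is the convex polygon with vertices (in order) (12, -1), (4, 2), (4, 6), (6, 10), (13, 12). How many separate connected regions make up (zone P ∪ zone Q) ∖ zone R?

(zone P ∪ zone Q) ∖ zone R splits into 2 disjoint pieces (area 6.25, area 3.25).

2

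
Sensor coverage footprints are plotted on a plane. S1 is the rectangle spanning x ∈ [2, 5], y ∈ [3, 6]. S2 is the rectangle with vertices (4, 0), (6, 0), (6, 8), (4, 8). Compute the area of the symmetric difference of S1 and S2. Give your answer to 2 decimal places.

|S1∩S2|: x∈[4,5], y∈[3,6] → 1·3 = 3.
|S1 △ S2| = |S1| + |S2| − 2·|S1∩S2| = 9 + 16 − 6 = 19.00.

19.00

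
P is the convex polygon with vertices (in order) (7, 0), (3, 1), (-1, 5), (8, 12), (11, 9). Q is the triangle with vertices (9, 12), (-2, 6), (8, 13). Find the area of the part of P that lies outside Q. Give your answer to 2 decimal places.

|P| = 76, |P∩Q| = 0.7366.
|P ∖ Q| = |P| − |P∩Q| = 76 − 0.7366 = 75.26.

75.26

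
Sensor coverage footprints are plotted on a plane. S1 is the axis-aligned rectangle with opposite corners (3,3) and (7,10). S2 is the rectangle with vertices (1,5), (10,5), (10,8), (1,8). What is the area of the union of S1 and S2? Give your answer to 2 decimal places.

By inclusion–exclusion:
Individual areas: |S1| = 28, |S2| = 27.
|S1∩S2|: x∈[3,7], y∈[5,8] → 4·3 = 12.
|S1 ∪ S2| = 55 − 12 = 43.00.

43.00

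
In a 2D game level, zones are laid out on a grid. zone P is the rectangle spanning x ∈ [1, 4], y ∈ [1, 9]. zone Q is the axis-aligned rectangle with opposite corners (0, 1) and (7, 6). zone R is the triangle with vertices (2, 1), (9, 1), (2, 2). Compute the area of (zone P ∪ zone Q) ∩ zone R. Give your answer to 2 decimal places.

The region (zone P ∪ zone Q) ∩ zone R is the polygon with vertices (7,1), (4,1), (2,1), (2,2), (7,1.286).
By the shoelace formula its area is 3.21.

3.21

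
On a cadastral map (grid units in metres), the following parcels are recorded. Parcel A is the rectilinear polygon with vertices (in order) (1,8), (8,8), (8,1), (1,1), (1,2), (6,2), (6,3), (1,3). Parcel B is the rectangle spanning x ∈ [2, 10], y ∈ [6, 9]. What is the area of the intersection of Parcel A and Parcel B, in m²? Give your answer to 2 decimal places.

The intersection is the polygon with vertices (8,8), (8,6), (2,6), (2,8).
By the shoelace formula its area is 12.00.

12.00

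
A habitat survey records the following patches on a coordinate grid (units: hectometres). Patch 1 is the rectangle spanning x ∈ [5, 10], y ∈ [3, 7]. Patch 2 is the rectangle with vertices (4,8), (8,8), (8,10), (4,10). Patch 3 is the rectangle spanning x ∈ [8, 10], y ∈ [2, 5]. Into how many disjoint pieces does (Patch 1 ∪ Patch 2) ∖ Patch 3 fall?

(Patch 1 ∪ Patch 2) ∖ Patch 3 splits into 2 disjoint pieces (area 16, area 8).

2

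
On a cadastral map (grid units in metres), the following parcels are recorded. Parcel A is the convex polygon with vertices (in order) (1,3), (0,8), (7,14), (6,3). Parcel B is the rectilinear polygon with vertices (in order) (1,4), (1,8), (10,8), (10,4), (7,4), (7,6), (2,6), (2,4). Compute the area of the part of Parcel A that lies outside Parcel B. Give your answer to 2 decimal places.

|Parcel A| = 48, |Parcel A∩Parcel B| = 12.7273.
|Parcel A ∖ Parcel B| = |Parcel A| − |Parcel A∩Parcel B| = 48 − 12.7273 = 35.27.

35.27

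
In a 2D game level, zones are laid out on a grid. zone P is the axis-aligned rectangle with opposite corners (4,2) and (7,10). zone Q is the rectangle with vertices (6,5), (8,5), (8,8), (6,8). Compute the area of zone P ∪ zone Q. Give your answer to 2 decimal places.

27.00

By inclusion–exclusion:
Individual areas: |zone P| = 24, |zone Q| = 6.
|zone P∩zone Q|: x∈[6,7], y∈[5,8] → 1·3 = 3.
|zone P ∪ zone Q| = 30 − 3 = 27.00.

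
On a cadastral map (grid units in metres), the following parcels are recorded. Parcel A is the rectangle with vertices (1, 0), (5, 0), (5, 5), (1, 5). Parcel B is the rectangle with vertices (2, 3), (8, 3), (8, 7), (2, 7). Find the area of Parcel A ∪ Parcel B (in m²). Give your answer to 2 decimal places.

38.00

By inclusion–exclusion:
Individual areas: |Parcel A| = 20, |Parcel B| = 24.
|Parcel A∩Parcel B|: x∈[2,5], y∈[3,5] → 3·2 = 6.
|Parcel A ∪ Parcel B| = 44 − 6 = 38.00.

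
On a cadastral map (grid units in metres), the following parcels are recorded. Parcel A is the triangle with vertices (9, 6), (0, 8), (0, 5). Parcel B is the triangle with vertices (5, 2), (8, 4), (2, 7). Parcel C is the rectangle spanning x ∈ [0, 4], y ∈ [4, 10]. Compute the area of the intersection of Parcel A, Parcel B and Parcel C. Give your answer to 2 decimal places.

1.44

The intersection is the polygon with vertices (2,7), (4,6), (4,5.444), (3,5.333).
By the shoelace formula its area is 1.44.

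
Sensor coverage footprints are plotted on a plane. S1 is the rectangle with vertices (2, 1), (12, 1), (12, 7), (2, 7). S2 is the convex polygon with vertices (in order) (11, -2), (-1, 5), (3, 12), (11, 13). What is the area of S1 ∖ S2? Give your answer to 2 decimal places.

|S1| = 60, |S1∩S2| = 49.6607.
|S1 ∖ S2| = |S1| − |S1∩S2| = 60 − 49.6607 = 10.34.

10.34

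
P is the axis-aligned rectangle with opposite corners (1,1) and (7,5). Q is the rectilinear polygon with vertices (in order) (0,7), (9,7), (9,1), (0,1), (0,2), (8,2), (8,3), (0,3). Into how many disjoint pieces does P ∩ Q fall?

P ∩ Q splits into 2 disjoint pieces (area 6, area 12).

2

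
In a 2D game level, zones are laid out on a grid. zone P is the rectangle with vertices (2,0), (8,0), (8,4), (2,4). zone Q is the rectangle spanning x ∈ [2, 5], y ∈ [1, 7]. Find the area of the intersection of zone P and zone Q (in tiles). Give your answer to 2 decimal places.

|zone P∩zone Q|: x∈[2,5], y∈[1,4] → 3·3 = 9.

9.00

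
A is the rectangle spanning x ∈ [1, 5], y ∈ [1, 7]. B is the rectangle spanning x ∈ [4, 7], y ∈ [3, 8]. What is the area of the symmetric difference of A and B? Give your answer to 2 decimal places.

|A∩B|: x∈[4,5], y∈[3,7] → 1·4 = 4.
|A △ B| = |A| + |B| − 2·|A∩B| = 24 + 15 − 8 = 31.00.

31.00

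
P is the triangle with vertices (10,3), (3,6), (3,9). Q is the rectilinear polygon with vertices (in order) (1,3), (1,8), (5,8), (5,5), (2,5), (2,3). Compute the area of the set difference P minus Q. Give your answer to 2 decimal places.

|P| = 10.5, |P∩Q| = 4.5595.
|P ∖ Q| = |P| − |P∩Q| = 10.5 − 4.5595 = 5.94.

5.94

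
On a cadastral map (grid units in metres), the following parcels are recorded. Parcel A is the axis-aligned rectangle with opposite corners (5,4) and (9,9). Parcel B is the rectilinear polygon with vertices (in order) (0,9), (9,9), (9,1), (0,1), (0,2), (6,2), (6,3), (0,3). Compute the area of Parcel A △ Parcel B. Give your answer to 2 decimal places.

46.00

|Parcel A| = 20, |Parcel B| = 66, |Parcel A∩Parcel B| = 20.
|Parcel A △ Parcel B| = |Parcel A| + |Parcel B| − 2·|Parcel A∩Parcel B| = 20 + 66 − 40 = 46.00.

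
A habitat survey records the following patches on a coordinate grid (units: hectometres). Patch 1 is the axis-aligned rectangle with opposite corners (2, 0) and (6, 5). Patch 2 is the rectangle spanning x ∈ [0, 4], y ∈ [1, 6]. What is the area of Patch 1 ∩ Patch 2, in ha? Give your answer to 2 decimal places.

8.00

|Patch 1∩Patch 2|: x∈[2,4], y∈[1,5] → 2·4 = 8.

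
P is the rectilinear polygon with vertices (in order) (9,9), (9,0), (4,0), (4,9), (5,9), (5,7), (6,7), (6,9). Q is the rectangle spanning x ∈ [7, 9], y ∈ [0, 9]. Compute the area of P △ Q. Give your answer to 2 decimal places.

25.00

|P| = 43, |Q| = 18, |P∩Q| = 18.
|P △ Q| = |P| + |Q| − 2·|P∩Q| = 43 + 18 − 36 = 25.00.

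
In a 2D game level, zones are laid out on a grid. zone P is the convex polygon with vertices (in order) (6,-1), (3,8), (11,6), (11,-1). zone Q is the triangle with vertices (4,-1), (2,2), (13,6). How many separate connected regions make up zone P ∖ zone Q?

zone P ∖ zone Q splits into 2 disjoint pieces (area 17.8203, area 20.7322).

2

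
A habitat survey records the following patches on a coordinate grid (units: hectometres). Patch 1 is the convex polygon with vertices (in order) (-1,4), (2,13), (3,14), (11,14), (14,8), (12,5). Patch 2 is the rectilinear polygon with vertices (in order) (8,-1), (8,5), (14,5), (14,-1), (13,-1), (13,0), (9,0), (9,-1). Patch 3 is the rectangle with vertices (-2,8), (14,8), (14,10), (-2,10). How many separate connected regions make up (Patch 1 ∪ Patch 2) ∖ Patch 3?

2

(Patch 1 ∪ Patch 2) ∖ Patch 3 splits into 2 disjoint pieces (area 41, area 77.2179).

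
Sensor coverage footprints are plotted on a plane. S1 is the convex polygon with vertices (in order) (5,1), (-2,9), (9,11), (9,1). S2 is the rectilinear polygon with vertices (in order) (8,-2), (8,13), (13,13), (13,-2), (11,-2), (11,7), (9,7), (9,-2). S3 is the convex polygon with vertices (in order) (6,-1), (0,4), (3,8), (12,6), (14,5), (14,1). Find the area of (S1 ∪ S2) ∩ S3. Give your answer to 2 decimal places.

|S1 ∪ S2| = 118.0909.
|(S1 ∪ S2) ∩ S3| = 52.44.

52.44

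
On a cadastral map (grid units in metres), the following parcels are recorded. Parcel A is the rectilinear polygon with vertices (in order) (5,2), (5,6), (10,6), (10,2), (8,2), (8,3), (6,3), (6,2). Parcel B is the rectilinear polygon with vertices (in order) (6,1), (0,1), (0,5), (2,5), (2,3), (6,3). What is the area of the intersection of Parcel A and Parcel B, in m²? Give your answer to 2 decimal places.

1.00

The intersection is the polygon with vertices (5,3), (6,3), (6,2), (5,2).
By the shoelace formula its area is 1.00.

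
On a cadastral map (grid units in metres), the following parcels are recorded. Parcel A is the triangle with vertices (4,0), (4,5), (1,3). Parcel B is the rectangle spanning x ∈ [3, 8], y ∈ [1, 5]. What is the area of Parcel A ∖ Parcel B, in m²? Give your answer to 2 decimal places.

|Parcel A| = 7.5, |Parcel A∩Parcel B| = 3.6667.
|Parcel A ∖ Parcel B| = |Parcel A| − |Parcel A∩Parcel B| = 7.5 − 3.6667 = 3.83.

3.83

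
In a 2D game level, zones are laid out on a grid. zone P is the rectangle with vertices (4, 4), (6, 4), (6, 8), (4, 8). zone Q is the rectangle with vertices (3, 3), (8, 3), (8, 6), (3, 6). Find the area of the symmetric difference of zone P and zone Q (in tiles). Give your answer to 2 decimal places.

|zone P∩zone Q|: x∈[4,6], y∈[4,6] → 2·2 = 4.
|zone P △ zone Q| = |zone P| + |zone Q| − 2·|zone P∩zone Q| = 8 + 15 − 8 = 15.00.

15.00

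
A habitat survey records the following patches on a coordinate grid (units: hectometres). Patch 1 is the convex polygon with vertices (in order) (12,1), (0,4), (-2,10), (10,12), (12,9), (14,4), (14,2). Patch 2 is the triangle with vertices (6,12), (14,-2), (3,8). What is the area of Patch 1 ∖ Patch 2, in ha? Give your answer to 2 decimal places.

|Patch 1| = 119, |Patch 1∩Patch 2| = 34.0078.
|Patch 1 ∖ Patch 2| = |Patch 1| − |Patch 1∩Patch 2| = 119 − 34.0078 = 84.99.

84.99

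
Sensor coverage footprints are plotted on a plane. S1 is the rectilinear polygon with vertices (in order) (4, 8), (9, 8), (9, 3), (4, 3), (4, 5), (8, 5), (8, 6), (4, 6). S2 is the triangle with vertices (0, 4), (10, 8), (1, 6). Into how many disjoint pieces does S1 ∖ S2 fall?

S1 ∖ S2 splits into 2 disjoint pieces (area 3.8889, area 14.2).

2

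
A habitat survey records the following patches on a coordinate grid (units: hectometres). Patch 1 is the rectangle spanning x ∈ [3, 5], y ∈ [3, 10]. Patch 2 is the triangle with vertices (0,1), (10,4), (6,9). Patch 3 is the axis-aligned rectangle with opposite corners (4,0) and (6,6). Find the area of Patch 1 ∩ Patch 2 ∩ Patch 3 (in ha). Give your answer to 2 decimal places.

3.00

The intersection is the polygon with vertices (4,3), (4,6), (5,6), (5,3).
By the shoelace formula its area is 3.00.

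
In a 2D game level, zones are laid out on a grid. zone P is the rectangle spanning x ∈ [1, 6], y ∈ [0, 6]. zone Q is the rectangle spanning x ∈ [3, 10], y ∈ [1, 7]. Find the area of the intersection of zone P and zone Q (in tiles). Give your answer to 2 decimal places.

15.00

|zone P∩zone Q|: x∈[3,6], y∈[1,6] → 3·5 = 15.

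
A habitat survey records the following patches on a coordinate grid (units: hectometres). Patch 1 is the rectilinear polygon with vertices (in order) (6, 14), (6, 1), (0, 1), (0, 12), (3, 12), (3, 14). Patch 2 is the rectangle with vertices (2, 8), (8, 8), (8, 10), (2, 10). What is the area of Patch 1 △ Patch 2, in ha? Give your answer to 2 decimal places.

68.00

|Patch 1| = 72, |Patch 2| = 12, |Patch 1∩Patch 2| = 8.
|Patch 1 △ Patch 2| = |Patch 1| + |Patch 2| − 2·|Patch 1∩Patch 2| = 72 + 12 − 16 = 68.00.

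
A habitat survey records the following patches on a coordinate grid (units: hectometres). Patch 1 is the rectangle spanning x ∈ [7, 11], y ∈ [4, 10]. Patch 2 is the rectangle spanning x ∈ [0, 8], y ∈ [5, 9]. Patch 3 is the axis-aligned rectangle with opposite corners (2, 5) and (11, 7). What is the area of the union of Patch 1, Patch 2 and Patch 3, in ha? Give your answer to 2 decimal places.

By inclusion–exclusion:
Individual areas: |Patch 1| = 24, |Patch 2| = 32, |Patch 3| = 18.
|Patch 1∩Patch 2|: x∈[7,8], y∈[5,9] → 1·4 = 4.
|Patch 1∩Patch 3|: x∈[7,11], y∈[5,7] → 4·2 = 8.
|Patch 2∩Patch 3|: x∈[2,8], y∈[5,7] → 6·2 = 12.
|Patch 1∩Patch 2∩Patch 3| = 2.
|Patch 1 ∪ Patch 2 ∪ Patch 3| = 74 − 24 + 2 = 52.00.

52.00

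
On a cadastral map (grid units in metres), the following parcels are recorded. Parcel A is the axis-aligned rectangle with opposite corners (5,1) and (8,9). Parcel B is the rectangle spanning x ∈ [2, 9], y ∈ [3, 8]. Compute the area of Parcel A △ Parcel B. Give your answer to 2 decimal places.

|Parcel A∩Parcel B|: x∈[5,8], y∈[3,8] → 3·5 = 15.
|Parcel A △ Parcel B| = |Parcel A| + |Parcel B| − 2·|Parcel A∩Parcel B| = 24 + 35 − 30 = 29.00.

29.00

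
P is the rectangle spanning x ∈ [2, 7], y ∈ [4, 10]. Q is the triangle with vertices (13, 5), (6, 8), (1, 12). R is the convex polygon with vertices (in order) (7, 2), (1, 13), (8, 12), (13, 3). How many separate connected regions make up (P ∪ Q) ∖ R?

3

(P ∪ Q) ∖ R splits into 3 disjoint pieces (area 13.6364, area 0.0839, area 0.1855).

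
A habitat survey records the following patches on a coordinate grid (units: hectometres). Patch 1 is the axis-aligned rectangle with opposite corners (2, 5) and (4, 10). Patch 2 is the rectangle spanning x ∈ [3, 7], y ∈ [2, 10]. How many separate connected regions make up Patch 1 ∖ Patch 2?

1

Patch 1 ∖ Patch 2 is a single connected region.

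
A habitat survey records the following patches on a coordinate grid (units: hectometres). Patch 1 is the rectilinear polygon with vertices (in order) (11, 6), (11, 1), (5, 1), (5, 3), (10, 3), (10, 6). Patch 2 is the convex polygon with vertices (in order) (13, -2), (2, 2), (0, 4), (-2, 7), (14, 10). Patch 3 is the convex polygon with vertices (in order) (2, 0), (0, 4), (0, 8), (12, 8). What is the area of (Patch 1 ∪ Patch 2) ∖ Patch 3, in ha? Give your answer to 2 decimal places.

67.76

|Patch 1 ∪ Patch 2| = 115.
|(Patch 1 ∪ Patch 2) ∩ Patch 3| = 47.2396.
|(Patch 1 ∪ Patch 2) ∖ Patch 3| = 115 − 47.2396 = 67.76.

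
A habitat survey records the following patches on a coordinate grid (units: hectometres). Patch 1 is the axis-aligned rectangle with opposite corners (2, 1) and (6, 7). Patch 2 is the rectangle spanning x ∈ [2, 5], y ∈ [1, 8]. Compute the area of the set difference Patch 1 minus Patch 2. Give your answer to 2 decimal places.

|Patch 1∩Patch 2|: x∈[2,5], y∈[1,7] → 3·6 = 18.
|Patch 1| = 24.
|Patch 1 ∖ Patch 2| = |Patch 1| − |Patch 1∩Patch 2| = 24 − 18 = 6.00.

6.00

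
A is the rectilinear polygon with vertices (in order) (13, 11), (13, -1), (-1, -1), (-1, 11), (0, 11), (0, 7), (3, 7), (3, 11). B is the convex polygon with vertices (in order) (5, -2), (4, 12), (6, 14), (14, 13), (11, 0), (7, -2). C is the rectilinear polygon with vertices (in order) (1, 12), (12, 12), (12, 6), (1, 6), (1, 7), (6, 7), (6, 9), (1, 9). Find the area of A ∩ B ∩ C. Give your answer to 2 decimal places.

The intersection is the polygon with vertices (4.357,7), (6,7), (6,9), (4.214,9), (4.071,11), (12,11), (12,6), (4.429,6).
By the shoelace formula its area is 35.32.

35.32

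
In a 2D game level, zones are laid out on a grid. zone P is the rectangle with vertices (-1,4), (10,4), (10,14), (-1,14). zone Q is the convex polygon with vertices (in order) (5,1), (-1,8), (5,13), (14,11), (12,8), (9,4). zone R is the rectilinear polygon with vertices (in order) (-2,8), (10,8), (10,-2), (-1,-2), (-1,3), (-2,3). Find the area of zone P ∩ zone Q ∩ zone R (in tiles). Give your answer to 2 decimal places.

36.48

The intersection is the polygon with vertices (9,4), (2.429,4), (-1,8), (10,8), (10,5.333).
By the shoelace formula its area is 36.48.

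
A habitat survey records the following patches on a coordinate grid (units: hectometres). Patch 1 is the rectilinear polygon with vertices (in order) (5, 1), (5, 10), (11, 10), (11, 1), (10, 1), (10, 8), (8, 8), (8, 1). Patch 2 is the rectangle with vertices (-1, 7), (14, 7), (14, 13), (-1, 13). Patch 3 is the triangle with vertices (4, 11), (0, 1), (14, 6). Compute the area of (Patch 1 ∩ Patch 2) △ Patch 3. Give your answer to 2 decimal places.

|Patch 1 ∩ Patch 2| = 16.
|(Patch 1 ∩ Patch 2) ∩ Patch 3| = 9.75.
|(Patch 1 ∩ Patch 2) △ Patch 3| = 16 + 60 − 19.5 = 56.50.

56.50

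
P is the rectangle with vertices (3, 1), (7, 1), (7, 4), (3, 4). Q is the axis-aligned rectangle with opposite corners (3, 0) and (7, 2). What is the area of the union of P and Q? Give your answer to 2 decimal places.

By inclusion–exclusion:
Individual areas: |P| = 12, |Q| = 8.
|P∩Q|: x∈[3,7], y∈[1,2] → 4·1 = 4.
|P ∪ Q| = 20 − 4 = 16.00.

16.00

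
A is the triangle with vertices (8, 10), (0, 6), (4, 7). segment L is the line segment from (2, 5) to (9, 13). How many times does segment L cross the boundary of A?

2

The segment meets the boundary at (5.111,8.556), (3.68,6.92).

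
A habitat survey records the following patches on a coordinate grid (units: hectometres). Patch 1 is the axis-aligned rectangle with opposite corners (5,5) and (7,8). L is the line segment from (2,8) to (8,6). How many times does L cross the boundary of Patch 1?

The segment meets the boundary at (7,6.333), (5,7).

2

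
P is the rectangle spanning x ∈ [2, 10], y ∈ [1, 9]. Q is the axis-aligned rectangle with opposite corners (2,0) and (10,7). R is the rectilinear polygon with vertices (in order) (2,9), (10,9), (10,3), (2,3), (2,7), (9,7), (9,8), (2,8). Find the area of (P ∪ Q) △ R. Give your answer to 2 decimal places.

31.00

|P ∪ Q| = 72.
|(P ∪ Q) ∩ R| = 41.
|(P ∪ Q) △ R| = 72 + 41 − 82 = 31.00.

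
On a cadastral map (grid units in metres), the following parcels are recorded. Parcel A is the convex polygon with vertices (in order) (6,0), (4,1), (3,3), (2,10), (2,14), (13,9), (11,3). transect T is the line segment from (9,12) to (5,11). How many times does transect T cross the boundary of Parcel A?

1

The segment meets the boundary at (7.323,11.581).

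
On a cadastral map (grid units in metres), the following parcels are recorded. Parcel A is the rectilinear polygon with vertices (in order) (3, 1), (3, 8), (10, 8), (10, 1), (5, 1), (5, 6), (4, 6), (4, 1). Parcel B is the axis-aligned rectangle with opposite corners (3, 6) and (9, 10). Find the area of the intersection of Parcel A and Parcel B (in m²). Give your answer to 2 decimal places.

The intersection is the polygon with vertices (3,8), (9,8), (9,6), (5,6), (4,6), (3,6).
By the shoelace formula its area is 12.00.

12.00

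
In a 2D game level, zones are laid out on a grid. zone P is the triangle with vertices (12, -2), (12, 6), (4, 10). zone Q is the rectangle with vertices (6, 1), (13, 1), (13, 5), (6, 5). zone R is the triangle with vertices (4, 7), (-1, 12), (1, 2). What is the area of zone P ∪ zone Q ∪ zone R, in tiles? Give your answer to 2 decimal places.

By inclusion–exclusion:
Individual areas: |zone P| = 32, |zone Q| = 28, |zone R| = 20.
|zone P∩zone Q| = 13.3333.
|zone P∩zone R| = 0.
|zone Q∩zone R| = 0.
|zone P∩zone Q∩zone R| = 0.
|zone P ∪ zone Q ∪ zone R| = 80 − 13.3333 + 0 = 66.67.

66.67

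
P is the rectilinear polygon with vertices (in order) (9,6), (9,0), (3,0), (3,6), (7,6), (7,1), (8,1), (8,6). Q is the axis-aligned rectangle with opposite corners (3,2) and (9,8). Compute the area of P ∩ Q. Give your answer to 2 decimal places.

20.00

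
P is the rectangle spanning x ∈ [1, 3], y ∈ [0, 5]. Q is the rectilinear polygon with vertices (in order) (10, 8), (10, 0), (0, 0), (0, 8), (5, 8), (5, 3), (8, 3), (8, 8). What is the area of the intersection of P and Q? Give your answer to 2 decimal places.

The intersection is the polygon with vertices (1,5), (3,5), (3,0), (1,0).
By the shoelace formula its area is 10.00.

10.00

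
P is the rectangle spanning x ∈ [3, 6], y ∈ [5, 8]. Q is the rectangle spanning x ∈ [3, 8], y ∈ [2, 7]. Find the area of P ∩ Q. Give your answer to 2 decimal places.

|P∩Q|: x∈[3,6], y∈[5,7] → 3·2 = 6.

6.00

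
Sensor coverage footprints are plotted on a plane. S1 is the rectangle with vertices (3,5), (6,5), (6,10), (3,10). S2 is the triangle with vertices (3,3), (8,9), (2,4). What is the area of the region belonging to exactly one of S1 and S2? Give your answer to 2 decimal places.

16.10

|S1| = 15, |S2| = 5.5, |S1∩S2| = 2.2.
|S1 △ S2| = |S1| + |S2| − 2·|S1∩S2| = 15 + 5.5 − 4.4 = 16.10.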